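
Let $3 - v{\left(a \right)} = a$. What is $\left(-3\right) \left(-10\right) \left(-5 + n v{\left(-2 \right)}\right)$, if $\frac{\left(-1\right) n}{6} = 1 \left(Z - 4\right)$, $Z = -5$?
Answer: $7950$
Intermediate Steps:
$v{\left(a \right)} = 3 - a$
$n = 54$ ($n = - 6 \cdot 1 \left(-5 - 4\right) = - 6 \cdot 1 \left(-9\right) = \left(-6\right) \left(-9\right) = 54$)
$\left(-3\right) \left(-10\right) \left(-5 + n v{\left(-2 \right)}\right) = \left(-3\right) \left(-10\right) \left(-5 + 54 \left(3 - -2\right)\right) = 30 \left(-5 + 54 \left(3 + 2\right)\right) = 30 \left(-5 + 54 \cdot 5\right) = 30 \left(-5 + 270\right) = 30 \cdot 265 = 7950$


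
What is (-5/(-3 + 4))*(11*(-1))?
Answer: 55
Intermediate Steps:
(-5/(-3 + 4))*(11*(-1)) = -5/1*(-11) = -5*1*(-11) = -5*(-11) = 55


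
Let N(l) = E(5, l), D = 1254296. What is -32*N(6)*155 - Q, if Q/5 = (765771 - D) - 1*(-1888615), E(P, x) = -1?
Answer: -6995490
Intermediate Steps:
Q = 7000450 (Q = 5*((765771 - 1*1254296) - 1*(-1888615)) = 5*((765771 - 1254296) + 1888615) = 5*(-488525 + 1888615) = 5*1400090 = 7000450)
N(l) = -1
-32*N(6)*155 - Q = -32*(-1)*155 - 1*7000450 = 32*155 - 7000450 = 4960 - 7000450 = -6995490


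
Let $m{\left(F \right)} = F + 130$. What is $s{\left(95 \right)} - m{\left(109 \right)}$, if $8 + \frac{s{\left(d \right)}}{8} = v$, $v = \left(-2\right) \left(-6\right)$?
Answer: $-207$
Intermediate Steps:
$v = 12$
$s{\left(d \right)} = 32$ ($s{\left(d \right)} = -64 + 8 \cdot 12 = -64 + 96 = 32$)
$m{\left(F \right)} = 130 + F$
$s{\left(95 \right)} - m{\left(109 \right)} = 32 - \left(130 + 109\right) = 32 - 239 = -207$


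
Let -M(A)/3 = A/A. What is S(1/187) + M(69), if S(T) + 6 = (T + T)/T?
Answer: -7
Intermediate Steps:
M(A) = -3 (M(A) = -3*A/A = -3*1 = -3)
S(T) = -4 (S(T) = -6 + (T + T)/T = -6 + (2*T)/T = -6 + 2 = -4)
S(1/187) + M(69) = -4 - 3 = -7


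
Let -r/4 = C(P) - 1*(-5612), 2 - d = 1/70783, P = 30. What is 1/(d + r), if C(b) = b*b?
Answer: -70783/1843614019 ≈ -3.8394e-5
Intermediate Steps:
C(b) = b**2
d = 141565/70783 (d = 2 - 1/70783 = 141565/70783 ≈ 2.0000)
r = -26048 (r = -4*(30**2 - 1*(-5612)) = -4*(900 + 5612) = -4*6512 = -26048)
1/(d + r) = 1/(141565/70783 - 26048) = 1/(-1843614019/70783) = -70783/1843614019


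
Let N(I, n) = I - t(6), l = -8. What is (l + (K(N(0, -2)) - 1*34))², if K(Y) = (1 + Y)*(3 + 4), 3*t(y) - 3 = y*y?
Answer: 15876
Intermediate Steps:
t(y) = 1 + y²/3 (t(y) = 1 + (y*y)/3 = 1 + y²/3)
N(I, n) = -13 + I (N(I, n) = I - (1 + (⅓)*6²) = I - (1 + (⅓)*36) = I - (1 + 12) = I - 1*13 = I - 13 = -13 + I)
K(Y) = 7 + 7*Y (K(Y) = (1 + Y)*7 = 7 + 7*Y)
(l + (K(N(0, -2)) - 1*34))² = (-8 + ((7 + 7*(-13 + 0)) - 1*34))² = (-8 + ((7 + 7*(-13)) - 34))² = (-8 + ((7 - 91) - 34))² = (-8 + (-84 - 34))² = (-8 - 118)² = (-126)² = 15876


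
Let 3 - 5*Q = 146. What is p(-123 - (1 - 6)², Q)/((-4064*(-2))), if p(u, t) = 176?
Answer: 11/508 ≈ 0.021654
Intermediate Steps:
Q = -143/5 (Q = ⅗ - ⅕*146 = ⅗ - 146/5 = -143/5 ≈ -28.600)
p(-123 - (1 - 6)², Q)/((-4064*(-2))) = 176/((-4064*(-2))) = 176/8128 = 176*(1/8128) = 11/508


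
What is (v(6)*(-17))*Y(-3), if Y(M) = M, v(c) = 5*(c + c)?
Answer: 3060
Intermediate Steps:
v(c) = 10*c (v(c) = 5*(2*c) = 10*c)
(v(6)*(-17))*Y(-3) = ((10*6)*(-17))*(-3) = (60*(-17))*(-3) = -1020*(-3) = 3060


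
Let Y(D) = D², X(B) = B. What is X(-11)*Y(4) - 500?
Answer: -676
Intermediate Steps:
X(-11)*Y(4) - 500 = -11*4² - 500 = -11*16 - 500 = -176 - 500 = -676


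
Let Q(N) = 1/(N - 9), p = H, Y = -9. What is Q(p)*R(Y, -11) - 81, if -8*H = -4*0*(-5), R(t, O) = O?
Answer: -718/9 ≈ -79.778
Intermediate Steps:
H = 0 (H = -(-4*0)*(-5)/8 = -0*(-5) = -⅛*0 = 0)
p = 0
Q(N) = 1/(-9 + N)
Q(p)*R(Y, -11) - 81 = -11/(-9 + 0) - 81 = -11/(-9) - 81 = -⅑*(-11) - 81 = 11/9 - 81 = -718/9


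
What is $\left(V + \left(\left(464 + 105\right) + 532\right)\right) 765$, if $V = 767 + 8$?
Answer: $1435140$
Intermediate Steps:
$V = 775$
$\left(V + \left(\left(464 + 105\right) + 532\right)\right) 765 = \left(775 + \left(\left(464 + 105\right) + 532\right)\right) 765 = \left(775 + \left(569 + 532\right)\right) 765 = \left(775 + 1101\right) 765 = 1876 \cdot 765 = 1435140$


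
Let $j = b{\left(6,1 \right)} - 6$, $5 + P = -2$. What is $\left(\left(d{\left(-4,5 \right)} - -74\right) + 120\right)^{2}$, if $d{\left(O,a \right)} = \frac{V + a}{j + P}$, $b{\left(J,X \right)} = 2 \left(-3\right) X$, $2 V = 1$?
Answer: $\frac{54184321}{1444} \approx 37524.0$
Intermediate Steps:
$V = \frac{1}{2}$ ($V = \frac{1}{2} \cdot 1 = \frac{1}{2} \approx 0.5$)
$b{\left(J,X \right)} = - 6 X$
$P = -7$ ($P = -5 - 2 = -7$)
$j = -12$ ($j = \left(-6\right) 1 - 6 = -6 - 6 = -12$)
$d{\left(O,a \right)} = - \frac{1}{38} - \frac{a}{19}$ ($d{\left(O,a \right)} = \frac{\frac{1}{2} + a}{-12 - 7} = \frac{\frac{1}{2} + a}{-19} = \left(\frac{1}{2} + a\right) \left(- \frac{1}{19}\right) = - \frac{1}{38} - \frac{a}{19}$)
$\left(\left(d{\left(-4,5 \right)} - -74\right) + 120\right)^{2} = \left(\left(\left(- \frac{1}{38} - \frac{5}{19}\right) - -74\right) + 120\right)^{2} = \left(\left(\left(- \frac{1}{38} - \frac{5}{19}\right) + 74\right) + 120\right)^{2} = \left(\left(- \frac{11}{38} + 74\right) + 120\right)^{2} = \left(\frac{2801}{38} + 120\right)^{2} = \left(\frac{7361}{38}\right)^{2} = \frac{54184321}{1444}$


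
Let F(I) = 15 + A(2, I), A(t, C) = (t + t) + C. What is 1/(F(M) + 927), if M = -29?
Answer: 1/917 ≈ 0.0010905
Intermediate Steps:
A(t, C) = C + 2*t (A(t, C) = 2*t + C = C + 2*t)
F(I) = 19 + I (F(I) = 15 + (I + 2*2) = 15 + (I + 4) = 15 + (4 + I) = 19 + I)
1/(F(M) + 927) = 1/((19 - 29) + 927) = 1/(-10 + 927) = 1/917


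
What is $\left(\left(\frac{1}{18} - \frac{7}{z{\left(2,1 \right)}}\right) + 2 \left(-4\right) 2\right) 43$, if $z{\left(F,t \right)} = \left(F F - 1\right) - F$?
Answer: $- \frac{17759}{18} \approx -986.61$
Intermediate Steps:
$z{\left(F,t \right)} = -1 + F^{2} - F$ ($z{\left(F,t \right)} = \left(F^{2} - 1\right) - F = \left(-1 + F^{2}\right) - F = -1 + F^{2} - F$)
$\left(\left(\frac{1}{18} - \frac{7}{z{\left(2,1 \right)}}\right) + 2 \left(-4\right) 2\right) 43 = \left(\left(\frac{1}{18} - \frac{7}{-1 + 2^{2} - 2}\right) + 2 \left(-4\right) 2\right) 43 = \left(\left(\frac{1}{18} - \frac{7}{-1 + 4 - 2}\right) - 16\right) 43 = \left(\left(\frac{1}{18} - \frac{7}{1}\right) - 16\right) 43 = \left(\left(\frac{1}{18} - 7 \cdot 1\right) - 16\right) 43 = \left(\left(\frac{1}{18} - 7\right) - 16\right) 43 = \left(- \frac{125}{18} - 16\right) 43 = \left(- \frac{413}{18}\right) 43 = - \frac{17759}{18}$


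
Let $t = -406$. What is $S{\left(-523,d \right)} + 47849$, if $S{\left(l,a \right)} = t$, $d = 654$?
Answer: $47443$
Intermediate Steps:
$S{\left(l,a \right)} = -406$
$S{\left(-523,d \right)} + 47849 = -406 + 47849 = 47443$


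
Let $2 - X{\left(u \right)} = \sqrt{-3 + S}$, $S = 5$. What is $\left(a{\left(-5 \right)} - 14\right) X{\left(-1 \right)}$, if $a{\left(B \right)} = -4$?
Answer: $-36 + 18 \sqrt{2} \approx -10.544$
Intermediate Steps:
$X{\left(u \right)} = 2 - \sqrt{2}$ ($X{\left(u \right)} = 2 - \sqrt{-3 + 5} = 2 - \sqrt{2}$)
$\left(a{\left(-5 \right)} - 14\right) X{\left(-1 \right)} = \left(-4 - 14\right) \left(2 - \sqrt{2}\right) = - 18 \left(2 - \sqrt{2}\right) = -36 + 18 \sqrt{2}$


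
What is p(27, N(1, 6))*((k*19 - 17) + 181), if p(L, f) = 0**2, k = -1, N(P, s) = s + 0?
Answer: 0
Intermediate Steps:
N(P, s) = s
p(L, f) = 0
p(27, N(1, 6))*((k*19 - 17) + 181) = 0*((-1*19 - 17) + 181) = 0*((-19 - 17) + 181) = 0*(-36 + 181) = 0*145 = 0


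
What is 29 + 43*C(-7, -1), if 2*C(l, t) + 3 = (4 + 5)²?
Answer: 1706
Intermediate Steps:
C(l, t) = 39 (C(l, t) = -3/2 + (4 + 5)²/2 = -3/2 + (½)*9² = -3/2 + (½)*81 = -3/2 + 81/2 = 39)
29 + 43*C(-7, -1) = 29 + 43*39 = 29 + 1677 = 1706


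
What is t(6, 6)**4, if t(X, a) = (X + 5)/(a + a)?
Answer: 14641/20736 ≈ 0.70607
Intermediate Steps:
t(X, a) = (5 + X)/(2*a) (t(X, a) = (5 + X)/((2*a)) = (5 + X)*(1/(2*a)) = (5 + X)/(2*a))
t(6, 6)**4 = ((1/2)*(5 + 6)/6)**4 = ((1/2)*(1/6)*11)**4 = (11/12)**4 = 14641/20736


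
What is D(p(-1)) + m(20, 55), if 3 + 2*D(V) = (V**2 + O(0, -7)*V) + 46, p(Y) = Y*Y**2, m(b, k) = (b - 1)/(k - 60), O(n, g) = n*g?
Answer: 91/5 ≈ 18.200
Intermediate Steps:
O(n, g) = g*n
m(b, k) = (-1 + b)/(-60 + k)
p(Y) = Y**3
D(V) = 43/2 + V**2/2 (D(V) = -3/2 + ((V**2 + (-7*0)*V) + 46)/2 = -3/2 + ((V**2 + 0*V) + 46)/2 = -3/2 + ((V**2 + 0) + 46)/2 = -3/2 + (V**2 + 46)/2 = -3/2 + (46 + V**2)/2 = -3/2 + (23 + V**2/2) = 43/2 + V**2/2)
D(p(-1)) + m(20, 55) = (43/2 + ((-1)**3)**2/2) + (-1 + 20)/(-60 + 55) = (43/2 + (1/2)*(-1)**2) + 19/(-5) = (43/2 + (1/2)*1) - 1/5*19 = (43/2 + 1/2) - 19/5 = 22 - 19/5 = 91/5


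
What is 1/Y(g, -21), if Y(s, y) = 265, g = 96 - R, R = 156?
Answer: 1/265 ≈ 0.0037736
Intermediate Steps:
g = -60 (g = 96 - 1*156 = 96 - 156 = -60)
1/Y(g, -21) = 1/265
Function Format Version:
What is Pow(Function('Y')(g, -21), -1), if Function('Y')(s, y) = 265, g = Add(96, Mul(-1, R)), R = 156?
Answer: Rational(1, 265) ≈ 0.0037736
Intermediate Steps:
g = -60 (g = Add(96, Mul(-1, 156)) = Add(96, -156) = -60)
Pow(Function('Y')(g, -21), -1) = Pow(265, -1) = Rational(1, 265)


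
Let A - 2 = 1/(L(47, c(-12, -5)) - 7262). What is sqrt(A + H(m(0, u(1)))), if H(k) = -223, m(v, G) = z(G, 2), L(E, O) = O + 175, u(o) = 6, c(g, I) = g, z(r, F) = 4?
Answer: 12*I*sqrt(77343605)/7099 ≈ 14.866*I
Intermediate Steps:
L(E, O) = 175 + O
m(v, G) = 4
A = 14197/7099 (A = 2 + 1/((175 - 12) - 7262) = 2 + 1/(163 - 7262) = 2 + 1/(-7099) = 2 - 1/7099 = 14197/7099 ≈ 1.9999)
sqrt(A + H(m(0, u(1)))) = sqrt(14197/7099 - 223) = sqrt(-1568880/7099) = 12*I*sqrt(77343605)/7099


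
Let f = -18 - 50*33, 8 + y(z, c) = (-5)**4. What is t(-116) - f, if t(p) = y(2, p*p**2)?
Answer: 2285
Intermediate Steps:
y(z, c) = 617 (y(z, c) = -8 + (-5)**4 = -8 + 625 = 617)
t(p) = 617
f = -1668 (f = -18 - 1650 = -1668)
t(-116) - f = 617 - 1*(-1668) = 617 + 1668 = 2285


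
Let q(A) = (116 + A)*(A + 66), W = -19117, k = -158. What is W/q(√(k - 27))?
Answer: -142823107/61943781 + 3479294*I*√185/61943781 ≈ -2.3057 + 0.76398*I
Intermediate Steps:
q(A) = (66 + A)*(116 + A) (q(A) = (116 + A)*(66 + A) = (66 + A)*(116 + A))
W/q(√(k - 27)) = -19117/(7656 + (√(-158 - 27))² + 182*√(-158 - 27)) = -19117/(7656 + (√(-185))² + 182*√(-185)) = -19117/(7656 + (I*√185)² + 182*(I*√185)) = -19117/(7656 - 185 + 182*I*√185) = -19117/(7471 + 182*I*√185)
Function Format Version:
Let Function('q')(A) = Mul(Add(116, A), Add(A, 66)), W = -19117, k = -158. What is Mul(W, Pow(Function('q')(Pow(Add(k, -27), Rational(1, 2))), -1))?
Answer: Add(Rational(-142823107, 61943781), Mul(Rational(3479294, 61943781), I, Pow(185, Rational(1, 2)))) ≈ Add(-2.3057, Mul(0.76398, I))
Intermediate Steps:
Function('q')(A) = Mul(Add(66, A), Add(116, A)) (Function('q')(A) = Mul(Add(116, A), Add(66, A)) = Mul(Add(66, A), Add(116, A)))
Mul(W, Pow(Function('q')(Pow(Add(k, -27), Rational(1, 2))), -1)) = Mul(-19117, Pow(Add(7656, Pow(Pow(Add(-158, -27), Rational(1, 2)), 2), Mul(182, Pow(Add(-158, -27), Rational(1, 2)))), -1)) = Mul(-19117, Pow(Add(7656, Pow(Pow(-185, Rational(1, 2)), 2), Mul(182, Pow(-185, Rational(1, 2)))), -1)) = Mul(-19117, Pow(Add(7656, Pow(Mul(I, Pow(185, Rational(1, 2))), 2), Mul(182, Mul(I, Pow(185, Rational(1, 2))))), -1)) = Mul(-19117, Pow(Add(7656, -185, Mul(182, I, Pow(185, Rational(1, 2)))), -1)) = Mul(-19117, Pow(Add(7471, Mul(182, I, Pow(185, Rational(1, 2)))), -1))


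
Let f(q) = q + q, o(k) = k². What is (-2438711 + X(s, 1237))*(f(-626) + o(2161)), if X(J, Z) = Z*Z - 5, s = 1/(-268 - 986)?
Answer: -4241705213943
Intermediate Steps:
s = -1/1254 (s = 1/(-1254) = -1/1254 ≈ -0.00079745)
X(J, Z) = -5 + Z² (X(J, Z) = Z² - 5 = -5 + Z²)
f(q) = 2*q
(-2438711 + X(s, 1237))*(f(-626) + o(2161)) = (-2438711 + (-5 + 1237²))*(2*(-626) + 2161²) = (-2438711 + (-5 + 1530169))*(-1252 + 4669921) = (-2438711 + 1530164)*4668669 = -908547*4668669 = -4241705213943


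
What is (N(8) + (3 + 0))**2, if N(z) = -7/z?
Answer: 289/64 ≈ 4.5156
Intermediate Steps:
(N(8) + (3 + 0))**2 = (-7/8 + (3 + 0))**2 = (-7*1/8 + 3)**2 = (-7/8 + 3)**2 = (17/8)**2 = 289/64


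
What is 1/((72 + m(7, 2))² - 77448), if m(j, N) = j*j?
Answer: -1/62807 ≈ -1.5922e-5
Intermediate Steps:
m(j, N) = j²
1/((72 + m(7, 2))² - 77448) = 1/((72 + 7²)² - 77448) = 1/((72 + 49)² - 77448) = 1/(121² - 77448) = 1/(14641 - 77448) = 1/(-62807) = -1/62807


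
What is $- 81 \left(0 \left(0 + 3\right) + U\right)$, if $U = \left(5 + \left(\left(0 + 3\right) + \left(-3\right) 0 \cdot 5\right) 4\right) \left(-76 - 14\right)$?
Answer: $123930$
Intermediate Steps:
$U = -1530$ ($U = \left(5 + \left(3 + 0 \cdot 5\right) 4\right) \left(-90\right) = \left(5 + \left(3 + 0\right) 4\right) \left(-90\right) = \left(5 + 3 \cdot 4\right) \left(-90\right) = \left(5 + 12\right) \left(-90\right) = 17 \left(-90\right) = -1530$)
$- 81 \left(0 \left(0 + 3\right) + U\right) = - 81 \left(0 \left(0 + 3\right) - 1530\right) = - 81 \left(0 \cdot 3 - 1530\right) = - 81 \left(0 - 1530\right) = \left(-81\right) \left(-1530\right) = 123930$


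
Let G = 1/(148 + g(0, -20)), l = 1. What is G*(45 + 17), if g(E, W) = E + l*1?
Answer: 62/149 ≈ 0.41611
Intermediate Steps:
g(E, W) = 1 + E (g(E, W) = E + 1*1 = E + 1 = 1 + E)
G = 1/149 (G = 1/(148 + (1 + 0)) = 1/(148 + 1) = 1/149 ≈ 0.0067114)
G*(45 + 17) = (45 + 17)/149 = (1/149)*62 = 62/149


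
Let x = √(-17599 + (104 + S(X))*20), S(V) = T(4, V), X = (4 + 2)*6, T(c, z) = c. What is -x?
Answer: -I*√15439 ≈ -124.25*I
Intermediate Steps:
X = 36 (X = 6*6 = 36)
S(V) = 4
x = I*√15439 (x = √(-17599 + (104 + 4)*20) = √(-17599 + 108*20) = √(-17599 + 2160) = √(-15439) = I*√15439 ≈ 124.25*I)
-x = -I*√15439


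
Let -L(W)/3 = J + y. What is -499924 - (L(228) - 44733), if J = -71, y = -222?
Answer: -456070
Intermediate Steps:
L(W) = 879 (L(W) = -3*(-71 - 222) = -3*(-293) = 879)
-499924 - (L(228) - 44733) = -499924 - (879 - 44733) = -499924 - 1*(-43854) = -499924 + 43854 = -456070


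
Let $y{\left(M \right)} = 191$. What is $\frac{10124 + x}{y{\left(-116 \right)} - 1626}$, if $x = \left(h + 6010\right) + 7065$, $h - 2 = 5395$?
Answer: $- \frac{28596}{1435} \approx -19.928$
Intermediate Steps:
$h = 5397$ ($h = 2 + 5395 = 5397$)
$x = 18472$ ($x = \left(5397 + 6010\right) + 7065 = 11407 + 7065 = 18472$)
$\frac{10124 + x}{y{\left(-116 \right)} - 1626} = \frac{10124 + 18472}{191 - 1626} = \frac{28596}{-1435} = 28596 \left(- \frac{1}{1435}\right) = - \frac{28596}{1435}$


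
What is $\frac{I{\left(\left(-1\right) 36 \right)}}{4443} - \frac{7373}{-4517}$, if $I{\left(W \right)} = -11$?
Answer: $\frac{32708552}{20069031} \approx 1.6298$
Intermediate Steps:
$\frac{I{\left(\left(-1\right) 36 \right)}}{4443} - \frac{7373}{-4517} = - \frac{11}{4443} - \frac{7373}{-4517} = \left(-11\right) \frac{1}{4443} - - \frac{7373}{4517} = - \frac{11}{4443} + \frac{7373}{4517} = \frac{32708552}{20069031}$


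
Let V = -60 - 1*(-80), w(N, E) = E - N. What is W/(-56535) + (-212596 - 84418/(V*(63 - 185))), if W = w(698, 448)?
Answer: -2932186707677/13794540 ≈ -2.1256e+5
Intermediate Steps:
W = -250 (W = 448 - 1*698 = 448 - 698 = -250)
V = 20 (V = -60 + 80 = 20)
W/(-56535) + (-212596 - 84418/(V*(63 - 185))) = -250/(-56535) + (-212596 - 84418/(20*(63 - 185))) = -250*(-1/56535) + (-212596 - 84418/(20*(-122))) = 50/11307 + (-212596 - 84418/(-2440)) = 50/11307 + (-212596 - 84418*(-1)/2440) = 50/11307 + (-212596 - 1*(-42209/1220)) = 50/11307 + (-212596 + 42209/1220) = 50/11307 - 259324911/1220 = -2932186707677/13794540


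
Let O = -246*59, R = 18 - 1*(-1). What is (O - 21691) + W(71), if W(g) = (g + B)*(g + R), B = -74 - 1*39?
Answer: -39985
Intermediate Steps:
R = 19 (R = 18 + 1 = 19)
O = -14514
B = -113 (B = -74 - 39 = -113)
W(g) = (-113 + g)*(19 + g) (W(g) = (g - 113)*(g + 19) = (-113 + g)*(19 + g))
(O - 21691) + W(71) = (-14514 - 21691) + (-2147 + 71² - 94*71) = -36205 + (-2147 + 5041 - 6674) = -36205 - 3780 = -39985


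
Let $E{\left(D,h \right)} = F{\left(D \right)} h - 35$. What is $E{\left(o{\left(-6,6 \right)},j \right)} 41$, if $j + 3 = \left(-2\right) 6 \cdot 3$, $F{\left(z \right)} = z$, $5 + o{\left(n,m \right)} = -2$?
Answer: $9758$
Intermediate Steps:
$o{\left(n,m \right)} = -7$ ($o{\left(n,m \right)} = -5 - 2 = -7$)
$j = -39$ ($j = -3 + \left(-2\right) 6 \cdot 3 = -3 - 36 = -39$)
$E{\left(D,h \right)} = -35 + D h$ ($E{\left(D,h \right)} = D h - 35 = -35 + D h$)
$E{\left(o{\left(-6,6 \right)},j \right)} 41 = \left(-35 - -273\right) 41 = \left(-35 + 273\right) 41 = 238 \cdot 41 = 9758$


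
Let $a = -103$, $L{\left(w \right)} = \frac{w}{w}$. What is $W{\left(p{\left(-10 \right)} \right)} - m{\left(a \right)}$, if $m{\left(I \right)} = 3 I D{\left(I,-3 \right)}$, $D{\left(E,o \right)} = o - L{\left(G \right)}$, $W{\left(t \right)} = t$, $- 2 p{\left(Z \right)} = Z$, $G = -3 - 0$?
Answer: $-1231$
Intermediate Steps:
$G = -3$ ($G = -3 + 0 = -3$)
$p{\left(Z \right)} = - \frac{Z}{2}$
$L{\left(w \right)} = 1$
$D{\left(E,o \right)} = -1 + o$ ($D{\left(E,o \right)} = o - 1 = -1 + o$)
$m{\left(I \right)} = - 12 I$ ($m{\left(I \right)} = 3 I \left(-1 - 3\right) = 3 I \left(-4\right) = - 12 I$)
$W{\left(p{\left(-10 \right)} \right)} - m{\left(a \right)} = \left(- \frac{1}{2}\right) \left(-10\right) - \left(-12\right) \left(-103\right) = 5 - 1236 = -1231$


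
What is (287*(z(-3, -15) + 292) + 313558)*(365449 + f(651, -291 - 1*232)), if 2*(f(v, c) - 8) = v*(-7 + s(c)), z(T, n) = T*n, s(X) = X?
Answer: 79159664934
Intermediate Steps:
f(v, c) = 8 + v*(-7 + c)/2 (f(v, c) = 8 + (v*(-7 + c))/2 = 8 + v*(-7 + c)/2)
(287*(z(-3, -15) + 292) + 313558)*(365449 + f(651, -291 - 1*232)) = (287*(-3*(-15) + 292) + 313558)*(365449 + (8 - 7/2*651 + (½)*(-291 - 1*232)*651)) = (287*(45 + 292) + 313558)*(365449 + (8 - 4557/2 + (½)*(-291 - 232)*651)) = (287*337 + 313558)*(365449 + (8 - 4557/2 + (½)*(-523)*651)) = (96719 + 313558)*(365449 + (8 - 4557/2 - 340473/2)) = 410277*(365449 - 172507) = 410277*192942 = 79159664934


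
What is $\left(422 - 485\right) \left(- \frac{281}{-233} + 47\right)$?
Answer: $- \frac{707616}{233} \approx -3037.0$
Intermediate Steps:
$\left(422 - 485\right) \left(- \frac{281}{-233} + 47\right) = - 63 \left(\left(-281\right) \left(- \frac{1}{233}\right) + 47\right) = - 63 \left(\frac{281}{233} + 47\right) = \left(-63\right) \frac{11232}{233} = - \frac{707616}{233}$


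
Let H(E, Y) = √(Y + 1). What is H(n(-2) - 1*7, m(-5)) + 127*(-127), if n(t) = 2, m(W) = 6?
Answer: -16129 + √7 ≈ -16126.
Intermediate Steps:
H(E, Y) = √(1 + Y)
H(n(-2) - 1*7, m(-5)) + 127*(-127) = √(1 + 6) + 127*(-127) = √7 - 16129 = -16129 + √7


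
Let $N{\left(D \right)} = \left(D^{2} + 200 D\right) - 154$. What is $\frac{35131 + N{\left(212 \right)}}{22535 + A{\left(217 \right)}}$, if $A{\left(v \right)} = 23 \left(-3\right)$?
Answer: $\frac{122321}{22466} \approx 5.4447$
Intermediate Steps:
$A{\left(v \right)} = -69$
$N{\left(D \right)} = -154 + D^{2} + 200 D$
$\frac{35131 + N{\left(212 \right)}}{22535 + A{\left(217 \right)}} = \frac{35131 + \left(-154 + 212^{2} + 200 \cdot 212\right)}{22535 - 69} = \frac{35131 + \left(-154 + 44944 + 42400\right)}{22466} = \left(35131 + 87190\right) \frac{1}{22466} = 122321 \cdot \frac{1}{22466} = \frac{122321}{22466}$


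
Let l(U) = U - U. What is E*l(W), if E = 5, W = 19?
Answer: 0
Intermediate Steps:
l(U) = 0
E*l(W) = 5*0 = 0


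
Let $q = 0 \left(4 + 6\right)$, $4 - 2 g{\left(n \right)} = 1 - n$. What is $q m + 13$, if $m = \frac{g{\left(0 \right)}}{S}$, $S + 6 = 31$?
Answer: $13$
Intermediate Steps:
$g{\left(n \right)} = \frac{3}{2} + \frac{n}{2}$ ($g{\left(n \right)} = 2 - \frac{1 - n}{2} = 2 + \left(- \frac{1}{2} + \frac{n}{2}\right) = \frac{3}{2} + \frac{n}{2}$)
$S = 25$ ($S = -6 + 31 = 25$)
$q = 0$ ($q = 0 \cdot 10 = 0$)
$m = \frac{3}{50}$ ($m = \frac{\frac{3}{2} + \frac{1}{2} \cdot 0}{25} = \left(\frac{3}{2} + 0\right) \frac{1}{25} = \frac{3}{2} \cdot \frac{1}{25} = \frac{3}{50} \approx 0.06$)
$q m + 13 = 0 \cdot \frac{3}{50} + 13 = 0 + 13 = 13$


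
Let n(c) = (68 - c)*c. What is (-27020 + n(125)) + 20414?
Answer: -13731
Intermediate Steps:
n(c) = c*(68 - c)
(-27020 + n(125)) + 20414 = (-27020 + 125*(68 - 1*125)) + 20414 = (-27020 + 125*(68 - 125)) + 20414 = (-27020 + 125*(-57)) + 20414 = (-27020 - 7125) + 20414 = -34145 + 20414 = -13731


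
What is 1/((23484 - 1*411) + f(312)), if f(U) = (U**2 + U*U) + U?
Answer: 1/218073 ≈ 4.5856e-6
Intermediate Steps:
f(U) = U + 2*U**2 (f(U) = (U**2 + U**2) + U = 2*U**2 + U = U + 2*U**2)
1/((23484 - 1*411) + f(312)) = 1/((23484 - 1*411) + 312*(1 + 2*312)) = 1/((23484 - 411) + 312*(1 + 624)) = 1/(23073 + 312*625) = 1/(23073 + 195000) = 1/218073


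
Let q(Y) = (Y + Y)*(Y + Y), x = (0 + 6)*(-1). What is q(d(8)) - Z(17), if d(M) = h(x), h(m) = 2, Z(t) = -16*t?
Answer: 288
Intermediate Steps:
x = -6 (x = 6*(-1) = -6)
d(M) = 2
q(Y) = 4*Y² (q(Y) = (2*Y)*(2*Y) = 4*Y²)
q(d(8)) - Z(17) = 4*2² - (-16)*17 = 4*4 - 1*(-272) = 16 + 272 = 288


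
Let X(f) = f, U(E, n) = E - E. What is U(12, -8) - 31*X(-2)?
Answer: 62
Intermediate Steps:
U(E, n) = 0
U(12, -8) - 31*X(-2) = 0 - 31*(-2) = 0 + 62 = 62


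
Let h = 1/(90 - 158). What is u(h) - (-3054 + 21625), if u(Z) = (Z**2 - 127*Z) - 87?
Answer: -86265955/4624 ≈ -18656.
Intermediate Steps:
h = -1/68 (h = 1/(-68) = -1/68 ≈ -0.014706)
u(Z) = -87 + Z**2 - 127*Z
u(h) - (-3054 + 21625) = (-87 + (-1/68)**2 - 127*(-1/68)) - (-3054 + 21625) = (-87 + 1/4624 + 127/68) - 1*18571 = -393651/4624 - 18571 = -86265955/4624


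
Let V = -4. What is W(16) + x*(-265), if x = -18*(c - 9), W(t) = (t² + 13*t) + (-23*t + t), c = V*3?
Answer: -100058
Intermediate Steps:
c = -12 (c = -4*3 = -12)
W(t) = t² - 9*t (W(t) = (t² + 13*t) - 22*t = t² - 9*t)
x = 378 (x = -18*(-12 - 9) = -18*(-21) = 378)
W(16) + x*(-265) = 16*(-9 + 16) + 378*(-265) = 16*7 - 100170 = 112 - 100170 = -100058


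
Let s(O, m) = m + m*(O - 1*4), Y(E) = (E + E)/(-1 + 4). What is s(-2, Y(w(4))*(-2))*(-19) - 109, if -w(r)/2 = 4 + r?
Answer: 5753/3 ≈ 1917.7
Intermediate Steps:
w(r) = -8 - 2*r (w(r) = -2*(4 + r) = -8 - 2*r)
Y(E) = 2*E/3 (Y(E) = (2*E)/3 = (2*E)*(⅓) = 2*E/3)
s(O, m) = m + m*(-4 + O) (s(O, m) = m + m*(O - 4) = m + m*(-4 + O))
s(-2, Y(w(4))*(-2))*(-19) - 109 = (((2*(-8 - 2*4)/3)*(-2))*(-3 - 2))*(-19) - 109 = (((2*(-8 - 8)/3)*(-2))*(-5))*(-19) - 109 = ((((⅔)*(-16))*(-2))*(-5))*(-19) - 109 = (-32/3*(-2)*(-5))*(-19) - 109 = ((64/3)*(-5))*(-19) - 109 = -320/3*(-19) - 109 = 6080/3 - 109 = 5753/3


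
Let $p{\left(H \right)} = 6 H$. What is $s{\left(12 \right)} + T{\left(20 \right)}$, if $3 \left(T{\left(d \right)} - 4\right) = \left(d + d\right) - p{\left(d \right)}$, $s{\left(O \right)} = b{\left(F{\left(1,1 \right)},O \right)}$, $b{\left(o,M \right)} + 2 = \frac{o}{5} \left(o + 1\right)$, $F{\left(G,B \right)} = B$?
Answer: $- \frac{364}{15} \approx -24.267$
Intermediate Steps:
$b{\left(o,M \right)} = -2 + \frac{o \left(1 + o\right)}{5}$ ($b{\left(o,M \right)} = -2 + \frac{o}{5} \left(o + 1\right) = -2 + o \frac{1}{5} \left(1 + o\right) = -2 + \frac{o}{5} \left(1 + o\right) = -2 + \frac{o \left(1 + o\right)}{5}$)
$s{\left(O \right)} = - \frac{8}{5}$ ($s{\left(O \right)} = -2 + \frac{1}{5} \cdot 1 + \frac{1^{2}}{5} = -2 + \frac{1}{5} + \frac{1}{5} \cdot 1 = -2 + \frac{1}{5} + \frac{1}{5} = - \frac{8}{5}$)
$T{\left(d \right)} = 4 - \frac{4 d}{3}$ ($T{\left(d \right)} = 4 + \frac{\left(d + d\right) - 6 d}{3} = 4 + \frac{2 d - 6 d}{3} = 4 + \frac{\left(-4\right) d}{3} = 4 - \frac{4 d}{3}$)
$s{\left(12 \right)} + T{\left(20 \right)} = - \frac{8}{5} + \left(4 - \frac{80}{3}\right) = - \frac{8}{5} - \frac{68}{3} = - \frac{364}{15}$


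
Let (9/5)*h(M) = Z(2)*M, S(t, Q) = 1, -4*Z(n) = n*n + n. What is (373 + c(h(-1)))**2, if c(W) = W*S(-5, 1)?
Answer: 5031049/36 ≈ 1.3975e+5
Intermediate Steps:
Z(n) = -n/4 - n**2/4 (Z(n) = -(n*n + n)/4 = -(n**2 + n)/4 = -(n + n**2)/4 = -n/4 - n**2/4)
h(M) = -5*M/6 (h(M) = 5*((-1/4*2*(1 + 2))*M)/9 = 5*((-1/4*2*3)*M)/9 = 5*(-3*M/2)/9 = -5*M/6)
c(W) = W (c(W) = W*1 = W)
(373 + c(h(-1)))**2 = (373 - 5/6*(-1))**2 = (373 + 5/6)**2 = (2243/6)**2 = 5031049/36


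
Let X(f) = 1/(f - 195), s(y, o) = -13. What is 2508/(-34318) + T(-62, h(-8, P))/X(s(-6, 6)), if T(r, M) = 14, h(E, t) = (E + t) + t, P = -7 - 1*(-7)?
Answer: -49968262/17159 ≈ -2912.1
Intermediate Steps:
P = 0 (P = -7 + 7 = 0)
X(f) = 1/(-195 + f)
h(E, t) = E + 2*t
2508/(-34318) + T(-62, h(-8, P))/X(s(-6, 6)) = 2508/(-34318) + 14/(1/(-195 - 13)) = 2508*(-1/34318) + 14/(1/(-208)) = -1254/17159 + 14/(-1/208) = -1254/17159 + 14*(-208) = -1254/17159 - 2912 = -49968262/17159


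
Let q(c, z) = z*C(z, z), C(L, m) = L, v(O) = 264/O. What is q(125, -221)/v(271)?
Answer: 13235911/264 ≈ 50136.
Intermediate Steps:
q(c, z) = z**2 (q(c, z) = z*z = z**2)
q(125, -221)/v(271) = (-221)**2/((264/271)) = 48841/((264*(1/271))) = 48841/(264/271) = 48841*(271/264) = 13235911/264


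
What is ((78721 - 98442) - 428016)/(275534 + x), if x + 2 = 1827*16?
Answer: -447737/304764 ≈ -1.4691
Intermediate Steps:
x = 29230 (x = -2 + 1827*16 = -2 + 29232 = 29230)
((78721 - 98442) - 428016)/(275534 + x) = ((78721 - 98442) - 428016)/(275534 + 29230) = (-19721 - 428016)/304764 = -447737*1/304764 = -447737/304764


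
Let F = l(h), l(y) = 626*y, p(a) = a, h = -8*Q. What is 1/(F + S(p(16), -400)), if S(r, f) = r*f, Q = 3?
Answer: -1/21424 ≈ -4.6677e-5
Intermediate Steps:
h = -24 (h = -8*3 = -24)
F = -15024 (F = 626*(-24) = -15024)
S(r, f) = f*r
1/(F + S(p(16), -400)) = 1/(-15024 - 400*16) = 1/(-15024 - 6400) = 1/(-21424) = -1/21424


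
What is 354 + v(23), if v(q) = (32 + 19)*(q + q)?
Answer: 2700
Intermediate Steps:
v(q) = 102*q (v(q) = 51*(2*q) = 102*q)
354 + v(23) = 354 + 102*23 = 354 + 2346 = 2700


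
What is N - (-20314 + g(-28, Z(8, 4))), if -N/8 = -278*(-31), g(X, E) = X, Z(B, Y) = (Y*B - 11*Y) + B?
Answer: -48602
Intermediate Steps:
Z(B, Y) = B - 11*Y + B*Y (Z(B, Y) = (B*Y - 11*Y) + B = (-11*Y + B*Y) + B = B - 11*Y + B*Y)
N = -68944 (N = -(-2224)*(-31) = -8*8618 = -68944)
N - (-20314 + g(-28, Z(8, 4))) = -68944 - (-20314 - 28) = -68944 - 1*(-20342) = -68944 + 20342 = -48602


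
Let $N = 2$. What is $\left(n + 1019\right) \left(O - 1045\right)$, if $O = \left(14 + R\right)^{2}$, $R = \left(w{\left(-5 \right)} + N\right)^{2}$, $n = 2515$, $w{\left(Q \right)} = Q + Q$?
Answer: $17807826$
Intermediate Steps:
$w{\left(Q \right)} = 2 Q$
$R = 64$ ($R = \left(2 \left(-5\right) + 2\right)^{2} = \left(-10 + 2\right)^{2} = \left(-8\right)^{2} = 64$)
$O = 6084$ ($O = \left(14 + 64\right)^{2} = 78^{2} = 6084$)
$\left(n + 1019\right) \left(O - 1045\right) = \left(2515 + 1019\right) \left(6084 - 1045\right) = 3534 \cdot 5039 = 17807826$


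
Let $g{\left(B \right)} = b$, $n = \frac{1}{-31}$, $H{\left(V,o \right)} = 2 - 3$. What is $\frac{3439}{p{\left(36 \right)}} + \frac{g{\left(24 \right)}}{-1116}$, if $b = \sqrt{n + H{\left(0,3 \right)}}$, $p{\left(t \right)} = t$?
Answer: $\frac{3439}{36} - \frac{i \sqrt{62}}{8649} \approx 95.528 - 0.00091039 i$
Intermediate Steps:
$H{\left(V,o \right)} = -1$ ($H{\left(V,o \right)} = 2 - 3 = -1$)
$n = - \frac{1}{31} \approx -0.032258$
$b = \frac{4 i \sqrt{62}}{31}$ ($b = \sqrt{- \frac{1}{31} - 1} = \sqrt{- \frac{32}{31}} = \frac{4 i \sqrt{62}}{31} \approx 1.016 i$)
$g{\left(B \right)} = \frac{4 i \sqrt{62}}{31}$
$\frac{3439}{p{\left(36 \right)}} + \frac{g{\left(24 \right)}}{-1116} = \frac{3439}{36} + \frac{\frac{4}{31} i \sqrt{62}}{-1116} = 3439 \cdot \frac{1}{36} + \frac{4 i \sqrt{62}}{31} \left(- \frac{1}{1116}\right) = \frac{3439}{36} - \frac{i \sqrt{62}}{8649}$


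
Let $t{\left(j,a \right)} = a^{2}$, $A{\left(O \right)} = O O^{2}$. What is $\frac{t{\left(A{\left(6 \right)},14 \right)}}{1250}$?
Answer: $\frac{98}{625} \approx 0.1568$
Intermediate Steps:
$A{\left(O \right)} = O^{3}$
$\frac{t{\left(A{\left(6 \right)},14 \right)}}{1250} = \frac{14^{2}}{1250} = 196 \cdot \frac{1}{1250} = \frac{98}{625}$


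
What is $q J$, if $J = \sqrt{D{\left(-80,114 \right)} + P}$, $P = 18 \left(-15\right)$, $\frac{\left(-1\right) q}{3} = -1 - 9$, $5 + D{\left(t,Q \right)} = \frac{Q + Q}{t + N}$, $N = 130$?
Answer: $6 i \sqrt{6761} \approx 493.35 i$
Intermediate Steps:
$D{\left(t,Q \right)} = -5 + \frac{2 Q}{130 + t}$ ($D{\left(t,Q \right)} = -5 + \frac{Q + Q}{t + 130} = -5 + \frac{2 Q}{130 + t}$)
$q = 30$ ($q = - 3 \left(-1 - 9\right) = \left(-3\right) \left(-10\right) = 30$)
$P = -270$
$J = \frac{i \sqrt{6761}}{5}$ ($J = \sqrt{\frac{-650 - -400 + 2 \cdot 114}{130 - 80} - 270} = \sqrt{\frac{-650 + 400 + 228}{50} - 270} = \sqrt{\frac{1}{50} \left(-22\right) - 270} = \sqrt{- \frac{11}{25} - 270} = \sqrt{- \frac{6761}{25}} = \frac{i \sqrt{6761}}{5} \approx 16.445 i$)
$q J = 30 \frac{i \sqrt{6761}}{5} = 6 i \sqrt{6761}$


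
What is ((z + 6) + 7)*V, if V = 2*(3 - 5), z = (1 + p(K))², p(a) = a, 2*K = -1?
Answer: -53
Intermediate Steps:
K = -½ (K = (½)*(-1) = -½ ≈ -0.50000)
z = ¼ (z = (1 - ½)² = (½)² = ¼ ≈ 0.25000)
V = -4 (V = 2*(-2) = -4)
((z + 6) + 7)*V = ((¼ + 6) + 7)*(-4) = (25/4 + 7)*(-4) = (53/4)*(-4) = -53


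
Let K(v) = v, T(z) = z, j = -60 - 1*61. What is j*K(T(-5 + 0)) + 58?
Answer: 663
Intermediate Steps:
j = -121 (j = -60 - 61 = -121)
j*K(T(-5 + 0)) + 58 = -121*(-5 + 0) + 58 = -121*(-5) + 58 = 605 + 58 = 663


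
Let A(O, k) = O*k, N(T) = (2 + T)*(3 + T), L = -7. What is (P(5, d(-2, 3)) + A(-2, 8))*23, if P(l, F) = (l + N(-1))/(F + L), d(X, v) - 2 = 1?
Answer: -1633/4 ≈ -408.25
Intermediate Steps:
d(X, v) = 3 (d(X, v) = 2 + 1 = 3)
P(l, F) = (2 + l)/(-7 + F) (P(l, F) = (l + (6 + (-1)**2 + 5*(-1)))/(F - 7) = (l + (6 + 1 - 5))/(-7 + F) = (l + 2)/(-7 + F) = (2 + l)/(-7 + F))
(P(5, d(-2, 3)) + A(-2, 8))*23 = ((2 + 5)/(-7 + 3) - 2*8)*23 = (7/(-4) - 16)*23 = (-1/4*7 - 16)*23 = (-7/4 - 16)*23 = -71/4*23 = -1633/4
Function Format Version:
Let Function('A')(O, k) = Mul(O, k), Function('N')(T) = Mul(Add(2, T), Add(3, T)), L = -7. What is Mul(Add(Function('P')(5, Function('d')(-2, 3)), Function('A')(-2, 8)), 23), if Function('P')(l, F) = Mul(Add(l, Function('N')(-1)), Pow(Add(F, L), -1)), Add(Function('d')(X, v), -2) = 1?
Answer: Rational(-1633, 4) ≈ -408.25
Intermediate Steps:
Function('d')(X, v) = 3 (Function('d')(X, v) = Add(2, 1) = 3)
Function('P')(l, F) = Mul(Pow(Add(-7, F), -1), Add(2, l)) (Function('P')(l, F) = Mul(Add(l, Add(6, Pow(-1, 2), Mul(5, -1))), Pow(Add(F, -7), -1)) = Mul(Add(l, Add(6, 1, -5)), Pow(Add(-7, F), -1)) = Mul(Add(l, 2), Pow(Add(-7, F), -1)) = Mul(Add(2, l), Pow(Add(-7, F), -1)) = Mul(Pow(Add(-7, F), -1), Add(2, l)))
Mul(Add(Function('P')(5, Function('d')(-2, 3)), Function('A')(-2, 8)), 23) = Mul(Add(Mul(Pow(Add(-7, 3), -1), Add(2, 5)), Mul(-2, 8)), 23) = Mul(Add(Mul(Pow(-4, -1), 7), -16), 23) = Mul(Add(Mul(Rational(-1, 4), 7), -16), 23) = Mul(Add(Rational(-7, 4), -16), 23) = Mul(Rational(-71, 4), 23) = Rational(-1633, 4)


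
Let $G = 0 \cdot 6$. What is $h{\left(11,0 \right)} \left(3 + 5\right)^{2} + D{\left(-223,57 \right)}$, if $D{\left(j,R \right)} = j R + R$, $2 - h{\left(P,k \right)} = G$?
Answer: $-12526$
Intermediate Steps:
$G = 0$
$h{\left(P,k \right)} = 2$ ($h{\left(P,k \right)} = 2 - 0 = 2 + 0 = 2$)
$D{\left(j,R \right)} = R + R j$ ($D{\left(j,R \right)} = R j + R = R + R j$)
$h{\left(11,0 \right)} \left(3 + 5\right)^{2} + D{\left(-223,57 \right)} = 2 \left(3 + 5\right)^{2} + 57 \left(1 - 223\right) = 2 \cdot 8^{2} + 57 \left(-222\right) = 2 \cdot 64 - 12654 = 128 - 12654 = -12526$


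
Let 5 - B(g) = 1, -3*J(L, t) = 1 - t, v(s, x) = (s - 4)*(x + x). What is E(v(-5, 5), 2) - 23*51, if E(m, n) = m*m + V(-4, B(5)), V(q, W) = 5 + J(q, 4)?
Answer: 6933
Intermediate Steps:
v(s, x) = 2*x*(-4 + s) (v(s, x) = (-4 + s)*(2*x) = 2*x*(-4 + s))
J(L, t) = -1/3 + t/3 (J(L, t) = -(1 - t)/3 = -1/3 + t/3)
B(g) = 4 (B(g) = 5 - 1*1 = 5 - 1 = 4)
V(q, W) = 6 (V(q, W) = 5 + (-1/3 + (1/3)*4) = 5 + (-1/3 + 4/3) = 5 + 1 = 6)
E(m, n) = 6 + m**2 (E(m, n) = m*m + 6 = m**2 + 6 = 6 + m**2)
E(v(-5, 5), 2) - 23*51 = (6 + (2*5*(-4 - 5))**2) - 23*51 = (6 + (2*5*(-9))**2) - 1173 = (6 + (-90)**2) - 1173 = (6 + 8100) - 1173 = 8106 - 1173 = 6933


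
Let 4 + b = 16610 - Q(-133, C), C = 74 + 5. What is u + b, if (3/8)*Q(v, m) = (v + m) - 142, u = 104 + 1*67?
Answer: 51899/3 ≈ 17300.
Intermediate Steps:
C = 79
u = 171 (u = 104 + 67 = 171)
Q(v, m) = -1136/3 + 8*m/3 + 8*v/3 (Q(v, m) = 8*((v + m) - 142)/3 = 8*((m + v) - 142)/3 = 8*(-142 + m + v)/3 = -1136/3 + 8*m/3 + 8*v/3)
b = 51386/3 (b = -4 + (16610 - (-1136/3 + (8/3)*79 + (8/3)*(-133))) = -4 + (16610 - (-1136/3 + 632/3 - 1064/3)) = -4 + (16610 - 1*(-1568/3)) = -4 + (16610 + 1568/3) = -4 + 51398/3 = 51386/3 ≈ 17129.)
u + b = 171 + 51386/3 = 51899/3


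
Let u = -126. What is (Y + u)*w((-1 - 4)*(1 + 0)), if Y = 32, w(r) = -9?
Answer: 846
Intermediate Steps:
(Y + u)*w((-1 - 4)*(1 + 0)) = (32 - 126)*(-9) = -94*(-9) = 846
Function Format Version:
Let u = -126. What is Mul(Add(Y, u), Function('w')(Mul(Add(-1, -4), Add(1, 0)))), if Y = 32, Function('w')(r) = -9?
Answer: 846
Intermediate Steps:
Mul(Add(Y, u), Function('w')(Mul(Add(-1, -4), Add(1, 0)))) = Mul(Add(32, -126), -9) = Mul(-94, -9) = 846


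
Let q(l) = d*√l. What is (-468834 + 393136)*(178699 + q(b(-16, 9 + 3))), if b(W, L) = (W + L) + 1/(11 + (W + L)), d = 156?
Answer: -13527156902 - 5060952*I*√21 ≈ -1.3527e+10 - 2.3192e+7*I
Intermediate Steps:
b(W, L) = L + W + 1/(11 + L + W) (b(W, L) = (L + W) + 1/(11 + (L + W)) = (L + W) + 1/(11 + L + W) = L + W + 1/(11 + L + W))
q(l) = 156*√l
(-468834 + 393136)*(178699 + q(b(-16, 9 + 3))) = (-468834 + 393136)*(178699 + 156*√((1 + (9 + 3)² + (-16)² + 11*(9 + 3) + 11*(-16) + 2*(9 + 3)*(-16))/(11 + (9 + 3) - 16))) = -75698*(178699 + 156*√((1 + 12² + 256 + 11*12 - 176 + 2*12*(-16))/(11 + 12 - 16))) = -75698*(178699 + 156*√((1 + 144 + 256 + 132 - 176 - 384)/7)) = -75698*(178699 + 156*√((⅐)*(-27))) = -75698*(178699 + 156*√(-27/7)) = -75698*(178699 + 156*(3*I*√21/7)) = -75698*(178699 + 468*I*√21/7) = -13527156902 - 5060952*I*√21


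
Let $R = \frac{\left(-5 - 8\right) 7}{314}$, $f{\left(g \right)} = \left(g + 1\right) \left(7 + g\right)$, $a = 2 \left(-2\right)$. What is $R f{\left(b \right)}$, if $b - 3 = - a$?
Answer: $- \frac{5096}{157} \approx -32.459$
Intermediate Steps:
$a = -4$
$b = 7$ ($b = 3 - -4 = 3 + 4 = 7$)
$f{\left(g \right)} = \left(1 + g\right) \left(7 + g\right)$
$R = - \frac{91}{314}$ ($R = \left(-13\right) 7 \cdot \frac{1}{314} = \left(-91\right) \frac{1}{314} = - \frac{91}{314} \approx -0.28981$)
$R f{\left(b \right)} = - \frac{91 \left(7 + 7^{2} + 8 \cdot 7\right)}{314} = - \frac{91 \left(7 + 49 + 56\right)}{314} = \left(- \frac{91}{314}\right) 112 = - \frac{5096}{157}$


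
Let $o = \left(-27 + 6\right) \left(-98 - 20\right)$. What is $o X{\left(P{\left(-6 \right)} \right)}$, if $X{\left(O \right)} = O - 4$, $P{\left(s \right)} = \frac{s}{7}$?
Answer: $-12036$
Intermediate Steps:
$P{\left(s \right)} = \frac{s}{7}$ ($P{\left(s \right)} = s \frac{1}{7} = \frac{s}{7}$)
$o = 2478$ ($o = \left(-21\right) \left(-118\right) = 2478$)
$X{\left(O \right)} = -4 + O$ ($X{\left(O \right)} = O - 4 = -4 + O$)
$o X{\left(P{\left(-6 \right)} \right)} = 2478 \left(-4 + \frac{1}{7} \left(-6\right)\right) = 2478 \left(-4 - \frac{6}{7}\right) = 2478 \left(- \frac{34}{7}\right) = -12036$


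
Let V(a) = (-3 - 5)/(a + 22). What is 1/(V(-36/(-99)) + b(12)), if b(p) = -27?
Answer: -123/3365 ≈ -0.036553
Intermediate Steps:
V(a) = -8/(22 + a)
1/(V(-36/(-99)) + b(12)) = 1/(-8/(22 - 36/(-99)) - 27) = 1/(-8/(22 - 36*(-1/99)) - 27) = 1/(-8/(22 + 4/11) - 27) = 1/(-8/246/11 - 27) = 1/(-8*11/246 - 27) = 1/(-44/123 - 27) = 1/(-3365/123) = -123/3365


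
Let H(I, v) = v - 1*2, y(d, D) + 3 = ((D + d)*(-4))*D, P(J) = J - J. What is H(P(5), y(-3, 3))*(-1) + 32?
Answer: 37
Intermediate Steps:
P(J) = 0
y(d, D) = -3 + D*(-4*D - 4*d) (y(d, D) = -3 + ((D + d)*(-4))*D = -3 + (-4*D - 4*d)*D = -3 + D*(-4*D - 4*d))
H(I, v) = -2 + v (H(I, v) = v - 2 = -2 + v)
H(P(5), y(-3, 3))*(-1) + 32 = (-2 + (-3 - 4*3² - 4*3*(-3)))*(-1) + 32 = (-2 + (-3 - 4*9 + 36))*(-1) + 32 = (-2 + (-3 - 36 + 36))*(-1) + 32 = (-2 - 3)*(-1) + 32 = -5*(-1) + 32 = 5 + 32 = 37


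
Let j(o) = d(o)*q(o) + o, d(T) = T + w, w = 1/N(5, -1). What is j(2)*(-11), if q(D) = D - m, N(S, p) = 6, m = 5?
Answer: 99/2 ≈ 49.500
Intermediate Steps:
w = ⅙ (w = 1/6 = ⅙ ≈ 0.16667)
d(T) = ⅙ + T (d(T) = T + ⅙ = ⅙ + T)
q(D) = -5 + D (q(D) = D - 1*5 = D - 5 = -5 + D)
j(o) = o + (-5 + o)*(⅙ + o) (j(o) = (⅙ + o)*(-5 + o) + o = (-5 + o)*(⅙ + o) + o = o + (-5 + o)*(⅙ + o))
j(2)*(-11) = (-⅚ + 2² - 23/6*2)*(-11) = (-⅚ + 4 - 23/3)*(-11) = -9/2*(-11) = 99/2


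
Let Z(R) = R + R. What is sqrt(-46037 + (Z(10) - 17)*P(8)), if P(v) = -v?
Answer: I*sqrt(46061) ≈ 214.62*I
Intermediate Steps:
Z(R) = 2*R
sqrt(-46037 + (Z(10) - 17)*P(8)) = sqrt(-46037 + (2*10 - 17)*(-1*8)) = sqrt(-46037 + (20 - 17)*(-8)) = sqrt(-46037 + 3*(-8)) = sqrt(-46037 - 24) = sqrt(-46061) = I*sqrt(46061)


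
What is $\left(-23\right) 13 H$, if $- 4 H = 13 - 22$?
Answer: $- \frac{2691}{4} \approx -672.75$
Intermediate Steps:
$H = \frac{9}{4}$ ($H = - \frac{13 - 22}{4} = \left(- \frac{1}{4}\right) \left(-9\right) = \frac{9}{4} \approx 2.25$)
$\left(-23\right) 13 H = \left(-23\right) 13 \cdot \frac{9}{4} = \left(-299\right) \frac{9}{4} = - \frac{2691}{4}$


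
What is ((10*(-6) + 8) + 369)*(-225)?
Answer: -71325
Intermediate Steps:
((10*(-6) + 8) + 369)*(-225) = ((-60 + 8) + 369)*(-225) = (-52 + 369)*(-225) = 317*(-225) = -71325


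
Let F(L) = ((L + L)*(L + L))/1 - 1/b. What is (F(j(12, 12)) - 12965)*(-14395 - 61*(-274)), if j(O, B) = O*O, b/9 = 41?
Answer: 19960599250/123 ≈ 1.6228e+8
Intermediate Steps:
b = 369 (b = 9*41 = 369)
j(O, B) = O²
F(L) = -1/369 + 4*L² (F(L) = ((L + L)*(L + L))/1 - 1/369 = ((2*L)*(2*L))*1 - 1*1/369 = (4*L²)*1 - 1/369 = 4*L² - 1/369 = -1/369 + 4*L²)
(F(j(12, 12)) - 12965)*(-14395 - 61*(-274)) = ((-1/369 + 4*(12²)²) - 12965)*(-14395 - 61*(-274)) = ((-1/369 + 4*144²) - 12965)*(-14395 + 16714) = ((-1/369 + 4*20736) - 12965)*2319 = ((-1/369 + 82944) - 12965)*2319 = (30606335/369 - 12965)*2319 = (25822250/369)*2319 = 19960599250/123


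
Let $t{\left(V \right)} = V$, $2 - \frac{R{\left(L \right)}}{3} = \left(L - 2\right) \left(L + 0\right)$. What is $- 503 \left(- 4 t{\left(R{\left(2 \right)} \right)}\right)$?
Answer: $12072$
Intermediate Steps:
$R{\left(L \right)} = 6 - 3 L \left(-2 + L\right)$ ($R{\left(L \right)} = 6 - 3 \left(L - 2\right) \left(L + 0\right) = 6 - 3 \left(-2 + L\right) L = 6 - 3 L \left(-2 + L\right)$)
$- 503 \left(- 4 t{\left(R{\left(2 \right)} \right)}\right) = - 503 \left(- 4 \left(6 - 3 \cdot 2^{2} + 6 \cdot 2\right)\right) = - 503 \left(- 4 \left(6 - 12 + 12\right)\right) = - 503 \left(\left(-4\right) 6\right) = \left(-503\right) \left(-24\right) = 12072$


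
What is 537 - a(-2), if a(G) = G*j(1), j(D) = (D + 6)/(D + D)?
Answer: 544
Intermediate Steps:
j(D) = (6 + D)/(2*D) (j(D) = (6 + D)/((2*D)) = (6 + D)*(1/(2*D)) = (6 + D)/(2*D))
a(G) = 7*G/2 (a(G) = G*((½)*(6 + 1)/1) = G*((½)*1*7) = G*(7/2) = 7*G/2)
537 - a(-2) = 537 - 7*(-2)/2 = 537 - 1*(-7) = 537 + 7 = 544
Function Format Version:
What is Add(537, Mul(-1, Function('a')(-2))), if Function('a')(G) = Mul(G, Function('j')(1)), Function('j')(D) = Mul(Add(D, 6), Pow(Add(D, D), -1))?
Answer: 544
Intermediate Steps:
Function('j')(D) = Mul(Rational(1, 2), Pow(D, -1), Add(6, D)) (Function('j')(D) = Mul(Add(6, D), Pow(Mul(2, D), -1)) = Mul(Add(6, D), Mul(Rational(1, 2), Pow(D, -1))) = Mul(Rational(1, 2), Pow(D, -1), Add(6, D)))
Function('a')(G) = Mul(Rational(7, 2), G) (Function('a')(G) = Mul(G, Mul(Rational(1, 2), Pow(1, -1), Add(6, 1))) = Mul(G, Mul(Rational(1, 2), 1, 7)) = Mul(G, Rational(7, 2)) = Mul(Rational(7, 2), G))
Add(537, Mul(-1, Function('a')(-2))) = Add(537, Mul(-1, Mul(Rational(7, 2), -2))) = Add(537, Mul(-1, -7)) = Add(537, 7) = 544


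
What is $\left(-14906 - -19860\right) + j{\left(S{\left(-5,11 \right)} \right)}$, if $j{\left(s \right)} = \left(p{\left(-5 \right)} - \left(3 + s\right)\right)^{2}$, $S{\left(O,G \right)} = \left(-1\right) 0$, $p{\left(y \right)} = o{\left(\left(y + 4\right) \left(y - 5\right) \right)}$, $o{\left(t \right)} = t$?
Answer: $5003$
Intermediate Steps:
$p{\left(y \right)} = \left(-5 + y\right) \left(4 + y\right)$ ($p{\left(y \right)} = \left(y + 4\right) \left(y - 5\right) = \left(4 + y\right) \left(-5 + y\right) = \left(-5 + y\right) \left(4 + y\right)$)
$S{\left(O,G \right)} = 0$
$j{\left(s \right)} = \left(7 - s\right)^{2}$ ($j{\left(s \right)} = \left(\left(-20 + \left(-5\right)^{2} - -5\right) - \left(3 + s\right)\right)^{2} = \left(\left(-20 + 25 + 5\right) - \left(3 + s\right)\right)^{2} = \left(10 - \left(3 + s\right)\right)^{2} = \left(7 - s\right)^{2}$)
$\left(-14906 - -19860\right) + j{\left(S{\left(-5,11 \right)} \right)} = \left(-14906 - -19860\right) + \left(-7 + 0\right)^{2} = \left(-14906 + 19860\right) + \left(-7\right)^{2} = 4954 + 49 = 5003$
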